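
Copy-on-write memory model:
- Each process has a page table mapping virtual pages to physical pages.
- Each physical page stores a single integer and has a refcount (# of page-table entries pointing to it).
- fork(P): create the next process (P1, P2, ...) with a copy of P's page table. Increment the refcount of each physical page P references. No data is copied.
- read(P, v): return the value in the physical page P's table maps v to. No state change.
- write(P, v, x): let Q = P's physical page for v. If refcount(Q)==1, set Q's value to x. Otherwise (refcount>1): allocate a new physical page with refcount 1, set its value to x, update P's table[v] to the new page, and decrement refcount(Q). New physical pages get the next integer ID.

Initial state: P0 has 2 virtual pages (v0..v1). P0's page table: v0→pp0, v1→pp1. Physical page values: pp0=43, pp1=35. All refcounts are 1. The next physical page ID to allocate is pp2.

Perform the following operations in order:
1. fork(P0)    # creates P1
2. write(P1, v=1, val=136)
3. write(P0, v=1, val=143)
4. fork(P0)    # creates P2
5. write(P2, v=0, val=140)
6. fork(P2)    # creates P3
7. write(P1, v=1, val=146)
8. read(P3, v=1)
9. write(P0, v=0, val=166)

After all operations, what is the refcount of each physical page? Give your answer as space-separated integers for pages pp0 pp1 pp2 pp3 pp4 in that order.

Op 1: fork(P0) -> P1. 2 ppages; refcounts: pp0:2 pp1:2
Op 2: write(P1, v1, 136). refcount(pp1)=2>1 -> COPY to pp2. 3 ppages; refcounts: pp0:2 pp1:1 pp2:1
Op 3: write(P0, v1, 143). refcount(pp1)=1 -> write in place. 3 ppages; refcounts: pp0:2 pp1:1 pp2:1
Op 4: fork(P0) -> P2. 3 ppages; refcounts: pp0:3 pp1:2 pp2:1
Op 5: write(P2, v0, 140). refcount(pp0)=3>1 -> COPY to pp3. 4 ppages; refcounts: pp0:2 pp1:2 pp2:1 pp3:1
Op 6: fork(P2) -> P3. 4 ppages; refcounts: pp0:2 pp1:3 pp2:1 pp3:2
Op 7: write(P1, v1, 146). refcount(pp2)=1 -> write in place. 4 ppages; refcounts: pp0:2 pp1:3 pp2:1 pp3:2
Op 8: read(P3, v1) -> 143. No state change.
Op 9: write(P0, v0, 166). refcount(pp0)=2>1 -> COPY to pp4. 5 ppages; refcounts: pp0:1 pp1:3 pp2:1 pp3:2 pp4:1

Answer: 1 3 1 2 1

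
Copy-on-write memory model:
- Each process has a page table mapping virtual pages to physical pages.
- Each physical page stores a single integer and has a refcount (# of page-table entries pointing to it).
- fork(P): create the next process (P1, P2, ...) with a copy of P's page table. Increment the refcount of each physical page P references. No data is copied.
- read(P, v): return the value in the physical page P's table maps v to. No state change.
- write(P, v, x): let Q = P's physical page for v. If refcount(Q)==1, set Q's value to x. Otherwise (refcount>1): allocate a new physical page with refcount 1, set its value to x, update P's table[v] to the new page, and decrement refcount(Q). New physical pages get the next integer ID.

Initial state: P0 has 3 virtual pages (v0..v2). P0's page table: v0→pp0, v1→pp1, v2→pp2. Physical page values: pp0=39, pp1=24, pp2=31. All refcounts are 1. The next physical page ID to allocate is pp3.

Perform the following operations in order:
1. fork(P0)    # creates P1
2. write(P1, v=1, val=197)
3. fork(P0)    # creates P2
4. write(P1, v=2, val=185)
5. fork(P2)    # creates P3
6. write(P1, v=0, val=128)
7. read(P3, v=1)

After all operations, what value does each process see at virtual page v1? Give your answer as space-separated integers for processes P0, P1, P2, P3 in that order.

Answer: 24 197 24 24

Derivation:
Op 1: fork(P0) -> P1. 3 ppages; refcounts: pp0:2 pp1:2 pp2:2
Op 2: write(P1, v1, 197). refcount(pp1)=2>1 -> COPY to pp3. 4 ppages; refcounts: pp0:2 pp1:1 pp2:2 pp3:1
Op 3: fork(P0) -> P2. 4 ppages; refcounts: pp0:3 pp1:2 pp2:3 pp3:1
Op 4: write(P1, v2, 185). refcount(pp2)=3>1 -> COPY to pp4. 5 ppages; refcounts: pp0:3 pp1:2 pp2:2 pp3:1 pp4:1
Op 5: fork(P2) -> P3. 5 ppages; refcounts: pp0:4 pp1:3 pp2:3 pp3:1 pp4:1
Op 6: write(P1, v0, 128). refcount(pp0)=4>1 -> COPY to pp5. 6 ppages; refcounts: pp0:3 pp1:3 pp2:3 pp3:1 pp4:1 pp5:1
Op 7: read(P3, v1) -> 24. No state change.
P0: v1 -> pp1 = 24
P1: v1 -> pp3 = 197
P2: v1 -> pp1 = 24
P3: v1 -> pp1 = 24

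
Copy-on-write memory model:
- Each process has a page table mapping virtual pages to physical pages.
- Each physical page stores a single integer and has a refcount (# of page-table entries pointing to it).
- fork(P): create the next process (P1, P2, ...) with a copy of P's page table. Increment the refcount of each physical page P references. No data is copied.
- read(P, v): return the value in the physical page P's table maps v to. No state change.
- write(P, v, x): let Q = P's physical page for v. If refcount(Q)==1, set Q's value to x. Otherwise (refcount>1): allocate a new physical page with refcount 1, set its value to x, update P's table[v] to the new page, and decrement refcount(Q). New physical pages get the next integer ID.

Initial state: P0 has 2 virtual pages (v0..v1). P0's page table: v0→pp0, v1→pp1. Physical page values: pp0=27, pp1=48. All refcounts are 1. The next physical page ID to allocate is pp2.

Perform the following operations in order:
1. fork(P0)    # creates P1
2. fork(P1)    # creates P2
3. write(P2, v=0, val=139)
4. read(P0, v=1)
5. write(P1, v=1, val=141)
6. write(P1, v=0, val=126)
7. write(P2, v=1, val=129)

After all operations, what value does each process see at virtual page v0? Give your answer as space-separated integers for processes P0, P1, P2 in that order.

Op 1: fork(P0) -> P1. 2 ppages; refcounts: pp0:2 pp1:2
Op 2: fork(P1) -> P2. 2 ppages; refcounts: pp0:3 pp1:3
Op 3: write(P2, v0, 139). refcount(pp0)=3>1 -> COPY to pp2. 3 ppages; refcounts: pp0:2 pp1:3 pp2:1
Op 4: read(P0, v1) -> 48. No state change.
Op 5: write(P1, v1, 141). refcount(pp1)=3>1 -> COPY to pp3. 4 ppages; refcounts: pp0:2 pp1:2 pp2:1 pp3:1
Op 6: write(P1, v0, 126). refcount(pp0)=2>1 -> COPY to pp4. 5 ppages; refcounts: pp0:1 pp1:2 pp2:1 pp3:1 pp4:1
Op 7: write(P2, v1, 129). refcount(pp1)=2>1 -> COPY to pp5. 6 ppages; refcounts: pp0:1 pp1:1 pp2:1 pp3:1 pp4:1 pp5:1
P0: v0 -> pp0 = 27
P1: v0 -> pp4 = 126
P2: v0 -> pp2 = 139

Answer: 27 126 139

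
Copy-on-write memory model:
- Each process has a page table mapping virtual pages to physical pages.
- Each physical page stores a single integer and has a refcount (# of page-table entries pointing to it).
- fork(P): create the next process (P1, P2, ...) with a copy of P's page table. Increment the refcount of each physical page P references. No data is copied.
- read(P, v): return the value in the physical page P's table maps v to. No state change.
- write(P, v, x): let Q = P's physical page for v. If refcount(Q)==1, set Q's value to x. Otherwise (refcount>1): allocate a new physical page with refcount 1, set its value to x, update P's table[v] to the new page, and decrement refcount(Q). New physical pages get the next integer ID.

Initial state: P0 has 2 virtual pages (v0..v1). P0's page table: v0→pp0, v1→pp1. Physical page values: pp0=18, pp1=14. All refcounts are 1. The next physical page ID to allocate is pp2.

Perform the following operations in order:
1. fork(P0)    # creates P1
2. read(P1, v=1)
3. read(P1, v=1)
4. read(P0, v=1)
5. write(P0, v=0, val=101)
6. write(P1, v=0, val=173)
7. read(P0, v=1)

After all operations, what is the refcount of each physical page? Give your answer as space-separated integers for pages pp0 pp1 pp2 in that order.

Op 1: fork(P0) -> P1. 2 ppages; refcounts: pp0:2 pp1:2
Op 2: read(P1, v1) -> 14. No state change.
Op 3: read(P1, v1) -> 14. No state change.
Op 4: read(P0, v1) -> 14. No state change.
Op 5: write(P0, v0, 101). refcount(pp0)=2>1 -> COPY to pp2. 3 ppages; refcounts: pp0:1 pp1:2 pp2:1
Op 6: write(P1, v0, 173). refcount(pp0)=1 -> write in place. 3 ppages; refcounts: pp0:1 pp1:2 pp2:1
Op 7: read(P0, v1) -> 14. No state change.

Answer: 1 2 1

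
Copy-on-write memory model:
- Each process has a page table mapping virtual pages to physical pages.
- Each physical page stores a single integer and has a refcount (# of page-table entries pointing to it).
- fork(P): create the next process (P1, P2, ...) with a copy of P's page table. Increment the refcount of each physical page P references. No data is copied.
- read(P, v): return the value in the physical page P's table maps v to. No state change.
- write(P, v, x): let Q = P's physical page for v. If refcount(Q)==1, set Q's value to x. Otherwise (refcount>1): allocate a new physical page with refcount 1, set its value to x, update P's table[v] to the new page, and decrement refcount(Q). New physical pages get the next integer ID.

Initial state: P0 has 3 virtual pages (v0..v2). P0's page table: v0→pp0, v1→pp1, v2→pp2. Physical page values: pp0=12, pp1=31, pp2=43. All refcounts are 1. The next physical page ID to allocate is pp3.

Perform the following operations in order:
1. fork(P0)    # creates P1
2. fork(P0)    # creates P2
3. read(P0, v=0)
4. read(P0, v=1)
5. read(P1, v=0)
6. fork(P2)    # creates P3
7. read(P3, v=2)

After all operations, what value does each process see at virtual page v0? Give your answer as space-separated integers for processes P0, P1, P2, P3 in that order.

Op 1: fork(P0) -> P1. 3 ppages; refcounts: pp0:2 pp1:2 pp2:2
Op 2: fork(P0) -> P2. 3 ppages; refcounts: pp0:3 pp1:3 pp2:3
Op 3: read(P0, v0) -> 12. No state change.
Op 4: read(P0, v1) -> 31. No state change.
Op 5: read(P1, v0) -> 12. No state change.
Op 6: fork(P2) -> P3. 3 ppages; refcounts: pp0:4 pp1:4 pp2:4
Op 7: read(P3, v2) -> 43. No state change.
P0: v0 -> pp0 = 12
P1: v0 -> pp0 = 12
P2: v0 -> pp0 = 12
P3: v0 -> pp0 = 12

Answer: 12 12 12 12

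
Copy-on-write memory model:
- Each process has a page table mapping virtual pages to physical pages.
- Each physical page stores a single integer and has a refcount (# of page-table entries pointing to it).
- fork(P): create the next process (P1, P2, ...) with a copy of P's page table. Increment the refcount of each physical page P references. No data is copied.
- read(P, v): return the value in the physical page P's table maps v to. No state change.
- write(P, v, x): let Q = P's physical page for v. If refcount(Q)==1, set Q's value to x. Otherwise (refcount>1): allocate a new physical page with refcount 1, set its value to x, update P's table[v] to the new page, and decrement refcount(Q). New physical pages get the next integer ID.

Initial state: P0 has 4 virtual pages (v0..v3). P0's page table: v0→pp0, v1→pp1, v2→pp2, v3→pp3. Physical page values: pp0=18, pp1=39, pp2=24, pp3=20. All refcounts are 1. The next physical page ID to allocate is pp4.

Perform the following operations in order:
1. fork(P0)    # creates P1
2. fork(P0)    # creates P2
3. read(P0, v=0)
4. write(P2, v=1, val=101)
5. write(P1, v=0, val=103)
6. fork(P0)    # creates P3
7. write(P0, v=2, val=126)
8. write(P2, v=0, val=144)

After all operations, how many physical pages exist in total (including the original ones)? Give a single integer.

Answer: 8

Derivation:
Op 1: fork(P0) -> P1. 4 ppages; refcounts: pp0:2 pp1:2 pp2:2 pp3:2
Op 2: fork(P0) -> P2. 4 ppages; refcounts: pp0:3 pp1:3 pp2:3 pp3:3
Op 3: read(P0, v0) -> 18. No state change.
Op 4: write(P2, v1, 101). refcount(pp1)=3>1 -> COPY to pp4. 5 ppages; refcounts: pp0:3 pp1:2 pp2:3 pp3:3 pp4:1
Op 5: write(P1, v0, 103). refcount(pp0)=3>1 -> COPY to pp5. 6 ppages; refcounts: pp0:2 pp1:2 pp2:3 pp3:3 pp4:1 pp5:1
Op 6: fork(P0) -> P3. 6 ppages; refcounts: pp0:3 pp1:3 pp2:4 pp3:4 pp4:1 pp5:1
Op 7: write(P0, v2, 126). refcount(pp2)=4>1 -> COPY to pp6. 7 ppages; refcounts: pp0:3 pp1:3 pp2:3 pp3:4 pp4:1 pp5:1 pp6:1
Op 8: write(P2, v0, 144). refcount(pp0)=3>1 -> COPY to pp7. 8 ppages; refcounts: pp0:2 pp1:3 pp2:3 pp3:4 pp4:1 pp5:1 pp6:1 pp7:1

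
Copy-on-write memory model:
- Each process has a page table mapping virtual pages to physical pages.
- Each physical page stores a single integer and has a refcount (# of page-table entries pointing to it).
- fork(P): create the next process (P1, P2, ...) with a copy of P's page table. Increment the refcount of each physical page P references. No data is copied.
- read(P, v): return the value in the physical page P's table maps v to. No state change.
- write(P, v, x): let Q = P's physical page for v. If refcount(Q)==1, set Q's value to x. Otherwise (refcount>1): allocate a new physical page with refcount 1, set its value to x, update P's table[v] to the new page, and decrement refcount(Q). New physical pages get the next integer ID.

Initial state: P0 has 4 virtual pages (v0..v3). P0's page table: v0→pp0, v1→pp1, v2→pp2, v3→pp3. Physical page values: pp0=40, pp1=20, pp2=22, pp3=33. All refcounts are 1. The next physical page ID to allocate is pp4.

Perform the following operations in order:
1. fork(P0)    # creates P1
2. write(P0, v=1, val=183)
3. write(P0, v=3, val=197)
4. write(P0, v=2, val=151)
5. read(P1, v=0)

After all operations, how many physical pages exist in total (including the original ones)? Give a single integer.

Answer: 7

Derivation:
Op 1: fork(P0) -> P1. 4 ppages; refcounts: pp0:2 pp1:2 pp2:2 pp3:2
Op 2: write(P0, v1, 183). refcount(pp1)=2>1 -> COPY to pp4. 5 ppages; refcounts: pp0:2 pp1:1 pp2:2 pp3:2 pp4:1
Op 3: write(P0, v3, 197). refcount(pp3)=2>1 -> COPY to pp5. 6 ppages; refcounts: pp0:2 pp1:1 pp2:2 pp3:1 pp4:1 pp5:1
Op 4: write(P0, v2, 151). refcount(pp2)=2>1 -> COPY to pp6. 7 ppages; refcounts: pp0:2 pp1:1 pp2:1 pp3:1 pp4:1 pp5:1 pp6:1
Op 5: read(P1, v0) -> 40. No state change.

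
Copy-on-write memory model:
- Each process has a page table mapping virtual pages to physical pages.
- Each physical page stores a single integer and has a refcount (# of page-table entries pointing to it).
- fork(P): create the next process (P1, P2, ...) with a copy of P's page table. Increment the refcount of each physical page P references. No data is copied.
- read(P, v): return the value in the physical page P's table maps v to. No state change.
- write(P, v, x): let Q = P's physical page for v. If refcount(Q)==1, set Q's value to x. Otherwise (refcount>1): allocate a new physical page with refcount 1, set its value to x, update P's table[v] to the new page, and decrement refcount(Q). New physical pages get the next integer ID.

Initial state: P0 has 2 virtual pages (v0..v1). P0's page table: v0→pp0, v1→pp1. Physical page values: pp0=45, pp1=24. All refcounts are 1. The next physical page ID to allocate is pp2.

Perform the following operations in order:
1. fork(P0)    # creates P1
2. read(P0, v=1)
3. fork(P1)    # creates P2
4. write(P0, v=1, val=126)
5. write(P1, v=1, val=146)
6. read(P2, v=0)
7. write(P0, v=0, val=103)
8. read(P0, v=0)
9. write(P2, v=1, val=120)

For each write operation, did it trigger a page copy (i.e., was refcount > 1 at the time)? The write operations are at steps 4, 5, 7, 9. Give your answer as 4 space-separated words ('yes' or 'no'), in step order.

Op 1: fork(P0) -> P1. 2 ppages; refcounts: pp0:2 pp1:2
Op 2: read(P0, v1) -> 24. No state change.
Op 3: fork(P1) -> P2. 2 ppages; refcounts: pp0:3 pp1:3
Op 4: write(P0, v1, 126). refcount(pp1)=3>1 -> COPY to pp2. 3 ppages; refcounts: pp0:3 pp1:2 pp2:1
Op 5: write(P1, v1, 146). refcount(pp1)=2>1 -> COPY to pp3. 4 ppages; refcounts: pp0:3 pp1:1 pp2:1 pp3:1
Op 6: read(P2, v0) -> 45. No state change.
Op 7: write(P0, v0, 103). refcount(pp0)=3>1 -> COPY to pp4. 5 ppages; refcounts: pp0:2 pp1:1 pp2:1 pp3:1 pp4:1
Op 8: read(P0, v0) -> 103. No state change.
Op 9: write(P2, v1, 120). refcount(pp1)=1 -> write in place. 5 ppages; refcounts: pp0:2 pp1:1 pp2:1 pp3:1 pp4:1

yes yes yes no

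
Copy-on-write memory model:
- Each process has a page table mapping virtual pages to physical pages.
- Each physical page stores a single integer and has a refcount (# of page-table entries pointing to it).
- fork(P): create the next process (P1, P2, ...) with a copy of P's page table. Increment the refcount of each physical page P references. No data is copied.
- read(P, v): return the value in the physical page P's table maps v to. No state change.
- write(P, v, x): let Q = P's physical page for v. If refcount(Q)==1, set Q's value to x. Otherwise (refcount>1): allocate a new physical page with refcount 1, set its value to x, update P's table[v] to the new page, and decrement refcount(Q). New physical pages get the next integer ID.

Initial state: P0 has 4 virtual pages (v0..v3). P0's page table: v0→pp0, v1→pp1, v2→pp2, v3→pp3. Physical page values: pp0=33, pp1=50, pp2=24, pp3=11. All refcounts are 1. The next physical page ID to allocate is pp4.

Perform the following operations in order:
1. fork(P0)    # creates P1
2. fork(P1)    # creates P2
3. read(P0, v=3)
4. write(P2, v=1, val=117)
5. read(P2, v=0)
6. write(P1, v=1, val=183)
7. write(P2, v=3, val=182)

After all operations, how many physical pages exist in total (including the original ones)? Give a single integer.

Op 1: fork(P0) -> P1. 4 ppages; refcounts: pp0:2 pp1:2 pp2:2 pp3:2
Op 2: fork(P1) -> P2. 4 ppages; refcounts: pp0:3 pp1:3 pp2:3 pp3:3
Op 3: read(P0, v3) -> 11. No state change.
Op 4: write(P2, v1, 117). refcount(pp1)=3>1 -> COPY to pp4. 5 ppages; refcounts: pp0:3 pp1:2 pp2:3 pp3:3 pp4:1
Op 5: read(P2, v0) -> 33. No state change.
Op 6: write(P1, v1, 183). refcount(pp1)=2>1 -> COPY to pp5. 6 ppages; refcounts: pp0:3 pp1:1 pp2:3 pp3:3 pp4:1 pp5:1
Op 7: write(P2, v3, 182). refcount(pp3)=3>1 -> COPY to pp6. 7 ppages; refcounts: pp0:3 pp1:1 pp2:3 pp3:2 pp4:1 pp5:1 pp6:1

Answer: 7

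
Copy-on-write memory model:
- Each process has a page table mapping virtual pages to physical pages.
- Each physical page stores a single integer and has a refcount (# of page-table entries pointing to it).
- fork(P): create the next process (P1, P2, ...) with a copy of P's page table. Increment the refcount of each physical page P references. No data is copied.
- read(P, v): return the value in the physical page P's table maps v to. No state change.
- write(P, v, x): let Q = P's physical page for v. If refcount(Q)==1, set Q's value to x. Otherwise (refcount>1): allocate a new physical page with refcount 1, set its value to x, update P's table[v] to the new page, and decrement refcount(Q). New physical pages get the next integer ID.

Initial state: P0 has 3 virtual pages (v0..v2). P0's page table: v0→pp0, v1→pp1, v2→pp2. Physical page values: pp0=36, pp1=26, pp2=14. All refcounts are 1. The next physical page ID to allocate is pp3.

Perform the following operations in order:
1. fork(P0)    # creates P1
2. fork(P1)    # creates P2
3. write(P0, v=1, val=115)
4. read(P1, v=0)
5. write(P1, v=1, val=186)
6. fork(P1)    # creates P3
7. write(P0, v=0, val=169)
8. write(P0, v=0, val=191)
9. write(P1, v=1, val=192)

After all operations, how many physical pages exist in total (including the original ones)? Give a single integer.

Op 1: fork(P0) -> P1. 3 ppages; refcounts: pp0:2 pp1:2 pp2:2
Op 2: fork(P1) -> P2. 3 ppages; refcounts: pp0:3 pp1:3 pp2:3
Op 3: write(P0, v1, 115). refcount(pp1)=3>1 -> COPY to pp3. 4 ppages; refcounts: pp0:3 pp1:2 pp2:3 pp3:1
Op 4: read(P1, v0) -> 36. No state change.
Op 5: write(P1, v1, 186). refcount(pp1)=2>1 -> COPY to pp4. 5 ppages; refcounts: pp0:3 pp1:1 pp2:3 pp3:1 pp4:1
Op 6: fork(P1) -> P3. 5 ppages; refcounts: pp0:4 pp1:1 pp2:4 pp3:1 pp4:2
Op 7: write(P0, v0, 169). refcount(pp0)=4>1 -> COPY to pp5. 6 ppages; refcounts: pp0:3 pp1:1 pp2:4 pp3:1 pp4:2 pp5:1
Op 8: write(P0, v0, 191). refcount(pp5)=1 -> write in place. 6 ppages; refcounts: pp0:3 pp1:1 pp2:4 pp3:1 pp4:2 pp5:1
Op 9: write(P1, v1, 192). refcount(pp4)=2>1 -> COPY to pp6. 7 ppages; refcounts: pp0:3 pp1:1 pp2:4 pp3:1 pp4:1 pp5:1 pp6:1

Answer: 7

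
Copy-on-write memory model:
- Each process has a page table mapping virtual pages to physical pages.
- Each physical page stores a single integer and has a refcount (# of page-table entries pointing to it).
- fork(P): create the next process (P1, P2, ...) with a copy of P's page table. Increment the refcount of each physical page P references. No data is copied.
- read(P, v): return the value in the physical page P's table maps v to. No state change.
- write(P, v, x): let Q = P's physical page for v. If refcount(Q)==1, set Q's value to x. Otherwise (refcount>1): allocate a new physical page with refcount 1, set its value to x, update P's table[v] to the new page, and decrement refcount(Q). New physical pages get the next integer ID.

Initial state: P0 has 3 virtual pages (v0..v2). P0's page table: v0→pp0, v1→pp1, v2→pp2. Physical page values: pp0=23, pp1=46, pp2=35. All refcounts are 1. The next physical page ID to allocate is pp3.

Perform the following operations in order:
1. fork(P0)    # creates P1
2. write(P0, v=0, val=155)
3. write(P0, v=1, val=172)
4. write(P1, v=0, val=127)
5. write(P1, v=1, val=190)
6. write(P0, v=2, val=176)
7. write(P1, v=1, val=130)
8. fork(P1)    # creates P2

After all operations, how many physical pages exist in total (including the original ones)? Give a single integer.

Op 1: fork(P0) -> P1. 3 ppages; refcounts: pp0:2 pp1:2 pp2:2
Op 2: write(P0, v0, 155). refcount(pp0)=2>1 -> COPY to pp3. 4 ppages; refcounts: pp0:1 pp1:2 pp2:2 pp3:1
Op 3: write(P0, v1, 172). refcount(pp1)=2>1 -> COPY to pp4. 5 ppages; refcounts: pp0:1 pp1:1 pp2:2 pp3:1 pp4:1
Op 4: write(P1, v0, 127). refcount(pp0)=1 -> write in place. 5 ppages; refcounts: pp0:1 pp1:1 pp2:2 pp3:1 pp4:1
Op 5: write(P1, v1, 190). refcount(pp1)=1 -> write in place. 5 ppages; refcounts: pp0:1 pp1:1 pp2:2 pp3:1 pp4:1
Op 6: write(P0, v2, 176). refcount(pp2)=2>1 -> COPY to pp5. 6 ppages; refcounts: pp0:1 pp1:1 pp2:1 pp3:1 pp4:1 pp5:1
Op 7: write(P1, v1, 130). refcount(pp1)=1 -> write in place. 6 ppages; refcounts: pp0:1 pp1:1 pp2:1 pp3:1 pp4:1 pp5:1
Op 8: fork(P1) -> P2. 6 ppages; refcounts: pp0:2 pp1:2 pp2:2 pp3:1 pp4:1 pp5:1

Answer: 6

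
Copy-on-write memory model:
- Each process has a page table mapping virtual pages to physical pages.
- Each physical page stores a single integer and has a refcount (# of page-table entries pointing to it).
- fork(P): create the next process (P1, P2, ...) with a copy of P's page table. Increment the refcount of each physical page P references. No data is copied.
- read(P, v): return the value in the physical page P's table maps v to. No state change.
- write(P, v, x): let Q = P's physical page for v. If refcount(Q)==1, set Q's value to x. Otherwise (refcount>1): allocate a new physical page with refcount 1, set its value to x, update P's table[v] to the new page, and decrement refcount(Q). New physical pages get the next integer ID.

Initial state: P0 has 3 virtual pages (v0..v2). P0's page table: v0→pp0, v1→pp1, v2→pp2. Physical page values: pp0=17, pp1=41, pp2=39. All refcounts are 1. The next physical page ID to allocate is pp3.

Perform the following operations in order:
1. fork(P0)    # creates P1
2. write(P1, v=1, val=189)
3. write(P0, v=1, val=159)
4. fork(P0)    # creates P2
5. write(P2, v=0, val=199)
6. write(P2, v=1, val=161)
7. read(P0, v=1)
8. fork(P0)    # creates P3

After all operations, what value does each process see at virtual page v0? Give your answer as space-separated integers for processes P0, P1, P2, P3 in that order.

Answer: 17 17 199 17

Derivation:
Op 1: fork(P0) -> P1. 3 ppages; refcounts: pp0:2 pp1:2 pp2:2
Op 2: write(P1, v1, 189). refcount(pp1)=2>1 -> COPY to pp3. 4 ppages; refcounts: pp0:2 pp1:1 pp2:2 pp3:1
Op 3: write(P0, v1, 159). refcount(pp1)=1 -> write in place. 4 ppages; refcounts: pp0:2 pp1:1 pp2:2 pp3:1
Op 4: fork(P0) -> P2. 4 ppages; refcounts: pp0:3 pp1:2 pp2:3 pp3:1
Op 5: write(P2, v0, 199). refcount(pp0)=3>1 -> COPY to pp4. 5 ppages; refcounts: pp0:2 pp1:2 pp2:3 pp3:1 pp4:1
Op 6: write(P2, v1, 161). refcount(pp1)=2>1 -> COPY to pp5. 6 ppages; refcounts: pp0:2 pp1:1 pp2:3 pp3:1 pp4:1 pp5:1
Op 7: read(P0, v1) -> 159. No state change.
Op 8: fork(P0) -> P3. 6 ppages; refcounts: pp0:3 pp1:2 pp2:4 pp3:1 pp4:1 pp5:1
P0: v0 -> pp0 = 17
P1: v0 -> pp0 = 17
P2: v0 -> pp4 = 199
P3: v0 -> pp0 = 17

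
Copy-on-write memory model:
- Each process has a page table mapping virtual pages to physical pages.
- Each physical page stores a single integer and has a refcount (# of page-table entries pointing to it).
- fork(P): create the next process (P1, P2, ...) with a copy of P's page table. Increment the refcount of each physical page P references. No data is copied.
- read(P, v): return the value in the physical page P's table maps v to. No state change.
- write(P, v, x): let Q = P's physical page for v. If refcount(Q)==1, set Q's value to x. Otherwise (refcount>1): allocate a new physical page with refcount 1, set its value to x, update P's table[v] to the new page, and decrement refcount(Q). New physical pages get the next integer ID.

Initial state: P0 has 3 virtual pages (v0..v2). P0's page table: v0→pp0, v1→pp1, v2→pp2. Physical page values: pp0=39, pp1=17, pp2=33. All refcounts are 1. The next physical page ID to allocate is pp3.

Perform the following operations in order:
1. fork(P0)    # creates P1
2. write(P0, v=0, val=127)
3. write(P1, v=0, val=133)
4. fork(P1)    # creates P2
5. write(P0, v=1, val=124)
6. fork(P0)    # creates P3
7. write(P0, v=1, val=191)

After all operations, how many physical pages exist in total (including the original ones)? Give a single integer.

Answer: 6

Derivation:
Op 1: fork(P0) -> P1. 3 ppages; refcounts: pp0:2 pp1:2 pp2:2
Op 2: write(P0, v0, 127). refcount(pp0)=2>1 -> COPY to pp3. 4 ppages; refcounts: pp0:1 pp1:2 pp2:2 pp3:1
Op 3: write(P1, v0, 133). refcount(pp0)=1 -> write in place. 4 ppages; refcounts: pp0:1 pp1:2 pp2:2 pp3:1
Op 4: fork(P1) -> P2. 4 ppages; refcounts: pp0:2 pp1:3 pp2:3 pp3:1
Op 5: write(P0, v1, 124). refcount(pp1)=3>1 -> COPY to pp4. 5 ppages; refcounts: pp0:2 pp1:2 pp2:3 pp3:1 pp4:1
Op 6: fork(P0) -> P3. 5 ppages; refcounts: pp0:2 pp1:2 pp2:4 pp3:2 pp4:2
Op 7: write(P0, v1, 191). refcount(pp4)=2>1 -> COPY to pp5. 6 ppages; refcounts: pp0:2 pp1:2 pp2:4 pp3:2 pp4:1 pp5:1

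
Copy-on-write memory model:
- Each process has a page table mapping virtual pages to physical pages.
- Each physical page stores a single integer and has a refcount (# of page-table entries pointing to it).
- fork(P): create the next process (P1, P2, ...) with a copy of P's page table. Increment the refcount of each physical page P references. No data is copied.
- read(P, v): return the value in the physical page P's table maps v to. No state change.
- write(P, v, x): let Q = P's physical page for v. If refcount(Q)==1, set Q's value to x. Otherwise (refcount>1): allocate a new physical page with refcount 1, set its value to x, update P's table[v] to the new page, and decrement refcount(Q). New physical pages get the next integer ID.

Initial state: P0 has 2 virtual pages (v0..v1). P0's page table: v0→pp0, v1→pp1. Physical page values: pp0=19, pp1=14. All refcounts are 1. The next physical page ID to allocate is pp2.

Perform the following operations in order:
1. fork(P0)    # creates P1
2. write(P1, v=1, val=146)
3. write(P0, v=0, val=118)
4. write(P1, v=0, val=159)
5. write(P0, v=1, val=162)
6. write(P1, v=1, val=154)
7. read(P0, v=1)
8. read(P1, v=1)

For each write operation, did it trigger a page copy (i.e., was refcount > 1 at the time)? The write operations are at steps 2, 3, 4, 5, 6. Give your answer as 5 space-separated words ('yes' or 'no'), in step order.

Op 1: fork(P0) -> P1. 2 ppages; refcounts: pp0:2 pp1:2
Op 2: write(P1, v1, 146). refcount(pp1)=2>1 -> COPY to pp2. 3 ppages; refcounts: pp0:2 pp1:1 pp2:1
Op 3: write(P0, v0, 118). refcount(pp0)=2>1 -> COPY to pp3. 4 ppages; refcounts: pp0:1 pp1:1 pp2:1 pp3:1
Op 4: write(P1, v0, 159). refcount(pp0)=1 -> write in place. 4 ppages; refcounts: pp0:1 pp1:1 pp2:1 pp3:1
Op 5: write(P0, v1, 162). refcount(pp1)=1 -> write in place. 4 ppages; refcounts: pp0:1 pp1:1 pp2:1 pp3:1
Op 6: write(P1, v1, 154). refcount(pp2)=1 -> write in place. 4 ppages; refcounts: pp0:1 pp1:1 pp2:1 pp3:1
Op 7: read(P0, v1) -> 162. No state change.
Op 8: read(P1, v1) -> 154. No state change.

yes yes no no no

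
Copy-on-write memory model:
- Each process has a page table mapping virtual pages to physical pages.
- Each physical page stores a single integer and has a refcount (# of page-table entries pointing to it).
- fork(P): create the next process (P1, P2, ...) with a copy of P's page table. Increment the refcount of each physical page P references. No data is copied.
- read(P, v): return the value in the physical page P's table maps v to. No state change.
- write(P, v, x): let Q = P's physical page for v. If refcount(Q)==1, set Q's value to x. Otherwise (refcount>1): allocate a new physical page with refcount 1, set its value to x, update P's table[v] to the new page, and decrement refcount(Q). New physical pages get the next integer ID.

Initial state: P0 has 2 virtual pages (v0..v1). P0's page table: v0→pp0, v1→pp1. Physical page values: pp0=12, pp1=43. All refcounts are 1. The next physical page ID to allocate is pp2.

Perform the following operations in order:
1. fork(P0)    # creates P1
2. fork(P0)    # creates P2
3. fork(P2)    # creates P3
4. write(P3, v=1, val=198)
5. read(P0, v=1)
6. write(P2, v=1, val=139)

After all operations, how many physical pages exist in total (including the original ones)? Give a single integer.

Op 1: fork(P0) -> P1. 2 ppages; refcounts: pp0:2 pp1:2
Op 2: fork(P0) -> P2. 2 ppages; refcounts: pp0:3 pp1:3
Op 3: fork(P2) -> P3. 2 ppages; refcounts: pp0:4 pp1:4
Op 4: write(P3, v1, 198). refcount(pp1)=4>1 -> COPY to pp2. 3 ppages; refcounts: pp0:4 pp1:3 pp2:1
Op 5: read(P0, v1) -> 43. No state change.
Op 6: write(P2, v1, 139). refcount(pp1)=3>1 -> COPY to pp3. 4 ppages; refcounts: pp0:4 pp1:2 pp2:1 pp3:1

Answer: 4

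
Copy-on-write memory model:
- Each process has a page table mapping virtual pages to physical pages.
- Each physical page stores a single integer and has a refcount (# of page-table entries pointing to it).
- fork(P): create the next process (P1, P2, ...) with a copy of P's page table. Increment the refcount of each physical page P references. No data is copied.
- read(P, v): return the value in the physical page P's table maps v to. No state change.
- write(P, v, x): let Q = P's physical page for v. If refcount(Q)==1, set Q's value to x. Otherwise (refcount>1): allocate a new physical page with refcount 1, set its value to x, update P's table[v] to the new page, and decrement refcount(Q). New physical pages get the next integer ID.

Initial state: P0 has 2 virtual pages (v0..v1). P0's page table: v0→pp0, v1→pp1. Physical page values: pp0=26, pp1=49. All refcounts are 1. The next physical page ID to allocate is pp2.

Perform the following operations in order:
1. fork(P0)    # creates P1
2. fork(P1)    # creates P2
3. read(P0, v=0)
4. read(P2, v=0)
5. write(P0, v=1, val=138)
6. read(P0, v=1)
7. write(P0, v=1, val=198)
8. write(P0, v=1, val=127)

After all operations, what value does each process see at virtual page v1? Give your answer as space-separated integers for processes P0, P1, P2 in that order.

Op 1: fork(P0) -> P1. 2 ppages; refcounts: pp0:2 pp1:2
Op 2: fork(P1) -> P2. 2 ppages; refcounts: pp0:3 pp1:3
Op 3: read(P0, v0) -> 26. No state change.
Op 4: read(P2, v0) -> 26. No state change.
Op 5: write(P0, v1, 138). refcount(pp1)=3>1 -> COPY to pp2. 3 ppages; refcounts: pp0:3 pp1:2 pp2:1
Op 6: read(P0, v1) -> 138. No state change.
Op 7: write(P0, v1, 198). refcount(pp2)=1 -> write in place. 3 ppages; refcounts: pp0:3 pp1:2 pp2:1
Op 8: write(P0, v1, 127). refcount(pp2)=1 -> write in place. 3 ppages; refcounts: pp0:3 pp1:2 pp2:1
P0: v1 -> pp2 = 127
P1: v1 -> pp1 = 49
P2: v1 -> pp1 = 49

Answer: 127 49 49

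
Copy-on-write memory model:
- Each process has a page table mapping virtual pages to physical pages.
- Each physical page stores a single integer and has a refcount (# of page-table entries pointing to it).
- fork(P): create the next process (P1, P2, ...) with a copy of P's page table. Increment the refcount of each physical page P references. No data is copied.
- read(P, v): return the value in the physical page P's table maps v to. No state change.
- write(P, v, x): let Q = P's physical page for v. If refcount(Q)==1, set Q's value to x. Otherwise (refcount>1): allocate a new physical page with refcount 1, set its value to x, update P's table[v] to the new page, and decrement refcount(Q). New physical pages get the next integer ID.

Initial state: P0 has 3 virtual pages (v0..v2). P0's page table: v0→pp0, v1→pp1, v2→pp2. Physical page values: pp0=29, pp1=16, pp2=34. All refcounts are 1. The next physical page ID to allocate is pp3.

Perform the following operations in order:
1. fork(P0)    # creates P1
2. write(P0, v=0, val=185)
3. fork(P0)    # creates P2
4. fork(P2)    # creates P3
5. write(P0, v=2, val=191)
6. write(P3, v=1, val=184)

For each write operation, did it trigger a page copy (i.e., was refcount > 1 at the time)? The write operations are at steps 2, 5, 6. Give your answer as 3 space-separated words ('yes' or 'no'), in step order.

Op 1: fork(P0) -> P1. 3 ppages; refcounts: pp0:2 pp1:2 pp2:2
Op 2: write(P0, v0, 185). refcount(pp0)=2>1 -> COPY to pp3. 4 ppages; refcounts: pp0:1 pp1:2 pp2:2 pp3:1
Op 3: fork(P0) -> P2. 4 ppages; refcounts: pp0:1 pp1:3 pp2:3 pp3:2
Op 4: fork(P2) -> P3. 4 ppages; refcounts: pp0:1 pp1:4 pp2:4 pp3:3
Op 5: write(P0, v2, 191). refcount(pp2)=4>1 -> COPY to pp4. 5 ppages; refcounts: pp0:1 pp1:4 pp2:3 pp3:3 pp4:1
Op 6: write(P3, v1, 184). refcount(pp1)=4>1 -> COPY to pp5. 6 ppages; refcounts: pp0:1 pp1:3 pp2:3 pp3:3 pp4:1 pp5:1

yes yes yes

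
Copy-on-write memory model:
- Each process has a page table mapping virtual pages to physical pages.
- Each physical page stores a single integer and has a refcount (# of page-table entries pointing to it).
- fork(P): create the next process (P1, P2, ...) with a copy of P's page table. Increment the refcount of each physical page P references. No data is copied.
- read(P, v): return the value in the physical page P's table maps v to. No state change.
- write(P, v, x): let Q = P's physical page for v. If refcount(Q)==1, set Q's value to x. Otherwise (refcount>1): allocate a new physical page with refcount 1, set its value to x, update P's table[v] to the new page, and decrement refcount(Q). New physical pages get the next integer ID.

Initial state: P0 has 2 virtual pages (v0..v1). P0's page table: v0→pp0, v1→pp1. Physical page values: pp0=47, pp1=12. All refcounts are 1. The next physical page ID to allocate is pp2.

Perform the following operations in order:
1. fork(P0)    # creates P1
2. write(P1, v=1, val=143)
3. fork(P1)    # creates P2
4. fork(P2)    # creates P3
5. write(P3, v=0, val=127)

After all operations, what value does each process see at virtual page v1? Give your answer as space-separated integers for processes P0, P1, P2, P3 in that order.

Op 1: fork(P0) -> P1. 2 ppages; refcounts: pp0:2 pp1:2
Op 2: write(P1, v1, 143). refcount(pp1)=2>1 -> COPY to pp2. 3 ppages; refcounts: pp0:2 pp1:1 pp2:1
Op 3: fork(P1) -> P2. 3 ppages; refcounts: pp0:3 pp1:1 pp2:2
Op 4: fork(P2) -> P3. 3 ppages; refcounts: pp0:4 pp1:1 pp2:3
Op 5: write(P3, v0, 127). refcount(pp0)=4>1 -> COPY to pp3. 4 ppages; refcounts: pp0:3 pp1:1 pp2:3 pp3:1
P0: v1 -> pp1 = 12
P1: v1 -> pp2 = 143
P2: v1 -> pp2 = 143
P3: v1 -> pp2 = 143

Answer: 12 143 143 143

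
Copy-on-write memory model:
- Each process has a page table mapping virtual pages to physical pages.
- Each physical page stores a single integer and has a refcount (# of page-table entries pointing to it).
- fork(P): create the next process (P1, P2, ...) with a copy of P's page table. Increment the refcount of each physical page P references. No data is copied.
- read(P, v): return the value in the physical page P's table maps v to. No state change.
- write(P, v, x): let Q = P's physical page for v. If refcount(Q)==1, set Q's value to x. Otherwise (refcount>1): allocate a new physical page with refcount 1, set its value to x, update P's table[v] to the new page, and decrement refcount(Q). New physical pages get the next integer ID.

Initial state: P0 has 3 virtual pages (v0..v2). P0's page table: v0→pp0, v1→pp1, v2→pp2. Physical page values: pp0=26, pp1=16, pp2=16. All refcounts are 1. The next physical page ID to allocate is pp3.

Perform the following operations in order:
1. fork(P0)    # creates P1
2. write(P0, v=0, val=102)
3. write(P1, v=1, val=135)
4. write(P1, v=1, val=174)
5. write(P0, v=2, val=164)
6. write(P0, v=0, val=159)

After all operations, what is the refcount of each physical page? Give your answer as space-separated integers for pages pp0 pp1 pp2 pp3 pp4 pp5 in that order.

Op 1: fork(P0) -> P1. 3 ppages; refcounts: pp0:2 pp1:2 pp2:2
Op 2: write(P0, v0, 102). refcount(pp0)=2>1 -> COPY to pp3. 4 ppages; refcounts: pp0:1 pp1:2 pp2:2 pp3:1
Op 3: write(P1, v1, 135). refcount(pp1)=2>1 -> COPY to pp4. 5 ppages; refcounts: pp0:1 pp1:1 pp2:2 pp3:1 pp4:1
Op 4: write(P1, v1, 174). refcount(pp4)=1 -> write in place. 5 ppages; refcounts: pp0:1 pp1:1 pp2:2 pp3:1 pp4:1
Op 5: write(P0, v2, 164). refcount(pp2)=2>1 -> COPY to pp5. 6 ppages; refcounts: pp0:1 pp1:1 pp2:1 pp3:1 pp4:1 pp5:1
Op 6: write(P0, v0, 159). refcount(pp3)=1 -> write in place. 6 ppages; refcounts: pp0:1 pp1:1 pp2:1 pp3:1 pp4:1 pp5:1

Answer: 1 1 1 1 1 1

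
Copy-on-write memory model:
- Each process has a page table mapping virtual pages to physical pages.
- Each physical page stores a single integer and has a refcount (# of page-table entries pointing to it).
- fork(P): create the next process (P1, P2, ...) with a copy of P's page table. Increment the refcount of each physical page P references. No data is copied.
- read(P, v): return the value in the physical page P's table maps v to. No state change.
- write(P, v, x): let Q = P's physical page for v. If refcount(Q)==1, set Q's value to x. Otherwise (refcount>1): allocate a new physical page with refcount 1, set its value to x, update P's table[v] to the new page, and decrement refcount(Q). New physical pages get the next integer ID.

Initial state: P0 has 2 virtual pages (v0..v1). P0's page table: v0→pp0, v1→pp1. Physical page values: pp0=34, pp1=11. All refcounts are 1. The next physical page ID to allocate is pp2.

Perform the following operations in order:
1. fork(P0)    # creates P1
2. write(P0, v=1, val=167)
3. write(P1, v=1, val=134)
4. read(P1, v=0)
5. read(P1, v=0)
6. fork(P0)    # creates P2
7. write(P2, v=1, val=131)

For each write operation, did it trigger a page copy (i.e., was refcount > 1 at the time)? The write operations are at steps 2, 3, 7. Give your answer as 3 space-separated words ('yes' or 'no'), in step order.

Op 1: fork(P0) -> P1. 2 ppages; refcounts: pp0:2 pp1:2
Op 2: write(P0, v1, 167). refcount(pp1)=2>1 -> COPY to pp2. 3 ppages; refcounts: pp0:2 pp1:1 pp2:1
Op 3: write(P1, v1, 134). refcount(pp1)=1 -> write in place. 3 ppages; refcounts: pp0:2 pp1:1 pp2:1
Op 4: read(P1, v0) -> 34. No state change.
Op 5: read(P1, v0) -> 34. No state change.
Op 6: fork(P0) -> P2. 3 ppages; refcounts: pp0:3 pp1:1 pp2:2
Op 7: write(P2, v1, 131). refcount(pp2)=2>1 -> COPY to pp3. 4 ppages; refcounts: pp0:3 pp1:1 pp2:1 pp3:1

yes no yes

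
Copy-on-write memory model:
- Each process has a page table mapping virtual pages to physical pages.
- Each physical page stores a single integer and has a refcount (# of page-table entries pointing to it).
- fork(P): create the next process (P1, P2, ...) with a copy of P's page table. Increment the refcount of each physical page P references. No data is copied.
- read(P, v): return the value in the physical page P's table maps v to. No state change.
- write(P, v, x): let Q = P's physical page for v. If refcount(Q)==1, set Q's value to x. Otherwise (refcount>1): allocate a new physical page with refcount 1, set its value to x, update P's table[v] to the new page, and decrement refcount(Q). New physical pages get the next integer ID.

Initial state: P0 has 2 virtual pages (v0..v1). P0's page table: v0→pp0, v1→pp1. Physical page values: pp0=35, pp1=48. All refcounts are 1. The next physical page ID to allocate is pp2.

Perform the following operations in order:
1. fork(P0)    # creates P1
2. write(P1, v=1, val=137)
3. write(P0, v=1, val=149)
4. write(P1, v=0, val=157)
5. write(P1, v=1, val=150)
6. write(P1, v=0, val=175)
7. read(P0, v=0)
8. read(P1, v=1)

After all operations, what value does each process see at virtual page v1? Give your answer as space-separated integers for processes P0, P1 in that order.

Answer: 149 150

Derivation:
Op 1: fork(P0) -> P1. 2 ppages; refcounts: pp0:2 pp1:2
Op 2: write(P1, v1, 137). refcount(pp1)=2>1 -> COPY to pp2. 3 ppages; refcounts: pp0:2 pp1:1 pp2:1
Op 3: write(P0, v1, 149). refcount(pp1)=1 -> write in place. 3 ppages; refcounts: pp0:2 pp1:1 pp2:1
Op 4: write(P1, v0, 157). refcount(pp0)=2>1 -> COPY to pp3. 4 ppages; refcounts: pp0:1 pp1:1 pp2:1 pp3:1
Op 5: write(P1, v1, 150). refcount(pp2)=1 -> write in place. 4 ppages; refcounts: pp0:1 pp1:1 pp2:1 pp3:1
Op 6: write(P1, v0, 175). refcount(pp3)=1 -> write in place. 4 ppages; refcounts: pp0:1 pp1:1 pp2:1 pp3:1
Op 7: read(P0, v0) -> 35. No state change.
Op 8: read(P1, v1) -> 150. No state change.
P0: v1 -> pp1 = 149
P1: v1 -> pp2 = 150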